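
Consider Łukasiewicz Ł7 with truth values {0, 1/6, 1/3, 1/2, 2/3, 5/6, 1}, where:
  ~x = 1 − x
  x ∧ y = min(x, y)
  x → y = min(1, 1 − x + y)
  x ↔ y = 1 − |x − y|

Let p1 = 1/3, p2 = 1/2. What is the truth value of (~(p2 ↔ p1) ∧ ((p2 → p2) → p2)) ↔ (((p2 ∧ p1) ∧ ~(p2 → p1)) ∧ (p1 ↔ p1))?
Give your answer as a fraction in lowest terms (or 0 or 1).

1

p2 ↔ p1 = 1/2 ↔ 1/3 = 5/6
~(p2 ↔ p1) = ~5/6 = 1/6
p2 → p2 = 1/2 → 1/2 = 1
(p2 → p2) → p2 = 1 → 1/2 = 1/2
~(p2 ↔ p1) ∧ ((p2 → p2) → p2) = 1/6 ∧ 1/2 = 1/6
p2 ∧ p1 = 1/2 ∧ 1/3 = 1/3
p2 → p1 = 1/2 → 1/3 = 5/6
~(p2 → p1) = ~5/6 = 1/6
(p2 ∧ p1) ∧ ~(p2 → p1) = 1/3 ∧ 1/6 = 1/6
p1 ↔ p1 = 1/3 ↔ 1/3 = 1
((p2 ∧ p1) ∧ ~(p2 → p1)) ∧ (p1 ↔ p1) = 1/6 ∧ 1 = 1/6
(~(p2 ↔ p1) ∧ ((p2 → p2) → p2)) ↔ (((p2 ∧ p1) ∧ ~(p2 → p1)) ∧ (p1 ↔ p1)) = 1/6 ↔ 1/6 = 1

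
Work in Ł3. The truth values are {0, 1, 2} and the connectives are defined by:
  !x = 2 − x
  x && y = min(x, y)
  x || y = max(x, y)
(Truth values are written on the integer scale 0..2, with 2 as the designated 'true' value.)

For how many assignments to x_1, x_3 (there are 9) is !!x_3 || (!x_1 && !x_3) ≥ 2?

x_1 = 0, x_3 = 0 ↦ 2  ≥
x_1 = 0, x_3 = 1 ↦ 1  <
x_1 = 0, x_3 = 2 ↦ 2  ≥
x_1 = 1, x_3 = 0 ↦ 1  <
x_1 = 1, x_3 = 1 ↦ 1  <
x_1 = 1, x_3 = 2 ↦ 2  ≥
x_1 = 2, x_3 = 0 ↦ 0  <
x_1 = 2, x_3 = 1 ↦ 1  <
x_1 = 2, x_3 = 2 ↦ 2  ≥
So 4 of the 9 assignments meet the threshold.

4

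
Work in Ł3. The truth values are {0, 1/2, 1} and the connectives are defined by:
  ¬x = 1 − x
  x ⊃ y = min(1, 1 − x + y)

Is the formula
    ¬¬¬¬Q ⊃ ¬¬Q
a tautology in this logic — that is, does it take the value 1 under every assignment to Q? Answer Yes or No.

Q = 0 ↦ 1
Q = 1/2 ↦ 1
Q = 1 ↦ 1
Every assignment gives a value ≥ 1.

Yes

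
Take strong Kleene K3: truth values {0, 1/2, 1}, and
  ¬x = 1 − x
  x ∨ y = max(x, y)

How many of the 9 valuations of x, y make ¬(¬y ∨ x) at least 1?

1

x = 0, y = 0 ↦ 0  <
x = 0, y = 1/2 ↦ 1/2  <
x = 0, y = 1 ↦ 1  ≥
x = 1/2, y = 0 ↦ 0  <
x = 1/2, y = 1/2 ↦ 1/2  <
x = 1/2, y = 1 ↦ 1/2  <
x = 1, y = 0 ↦ 0  <
x = 1, y = 1/2 ↦ 0  <
x = 1, y = 1 ↦ 0  <
So 1 of the 9 assignments meets the threshold.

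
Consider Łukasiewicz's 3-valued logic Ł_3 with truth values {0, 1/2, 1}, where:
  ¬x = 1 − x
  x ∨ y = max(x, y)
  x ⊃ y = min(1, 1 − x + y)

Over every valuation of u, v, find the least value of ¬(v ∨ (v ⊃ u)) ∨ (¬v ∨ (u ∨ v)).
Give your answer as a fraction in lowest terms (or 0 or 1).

1/2

Take u = 0, v = 1/2:
v ⊃ u = 1/2 ⊃ 0 = 1/2
v ∨ (v ⊃ u) = 1/2 ∨ 1/2 = 1/2
¬(v ∨ (v ⊃ u)) = ¬1/2 = 1/2
¬v = ¬1/2 = 1/2
u ∨ v = 0 ∨ 1/2 = 1/2
¬v ∨ (u ∨ v) = 1/2 ∨ 1/2 = 1/2
¬(v ∨ (v ⊃ u)) ∨ (¬v ∨ (u ∨ v)) = 1/2 ∨ 1/2 = 1/2
No assignment yields a value below 1/2, so this is the minimum.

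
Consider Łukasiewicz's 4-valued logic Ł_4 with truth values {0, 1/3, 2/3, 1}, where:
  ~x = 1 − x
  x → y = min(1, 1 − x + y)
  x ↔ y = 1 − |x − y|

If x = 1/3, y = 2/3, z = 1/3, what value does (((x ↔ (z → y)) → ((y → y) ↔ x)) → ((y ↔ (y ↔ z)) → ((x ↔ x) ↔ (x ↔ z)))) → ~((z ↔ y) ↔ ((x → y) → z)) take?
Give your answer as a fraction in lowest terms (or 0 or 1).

1/3

z → y = 1/3 → 2/3 = 1
x ↔ (z → y) = 1/3 ↔ 1 = 1/3
y → y = 2/3 → 2/3 = 1
(y → y) ↔ x = 1 ↔ 1/3 = 1/3
(x ↔ (z → y)) → ((y → y) ↔ x) = 1/3 → 1/3 = 1
y ↔ z = 2/3 ↔ 1/3 = 2/3
y ↔ (y ↔ z) = 2/3 ↔ 2/3 = 1
x ↔ x = 1/3 ↔ 1/3 = 1
x ↔ z = 1/3 ↔ 1/3 = 1
(x ↔ x) ↔ (x ↔ z) = 1 ↔ 1 = 1
(y ↔ (y ↔ z)) → ((x ↔ x) ↔ (x ↔ z)) = 1 → 1 = 1
((x ↔ (z → y)) → ((y → y) ↔ x)) → ((y ↔ (y ↔ z)) → ((x ↔ x) ↔ (x ↔ z))) = 1 → 1 = 1
z ↔ y = 1/3 ↔ 2/3 = 2/3
x → y = 1/3 → 2/3 = 1
(x → y) → z = 1 → 1/3 = 1/3
(z ↔ y) ↔ ((x → y) → z) = 2/3 ↔ 1/3 = 2/3
~((z ↔ y) ↔ ((x → y) → z)) = ~2/3 = 1/3
(((x ↔ (z → y)) → ((y → y) ↔ x)) → ((y ↔ (y ↔ z)) → ((x ↔ x) ↔ (x ↔ z)))) → ~((z ↔ y) ↔ ((x → y) → z)) = 1 → 1/3 = 1/3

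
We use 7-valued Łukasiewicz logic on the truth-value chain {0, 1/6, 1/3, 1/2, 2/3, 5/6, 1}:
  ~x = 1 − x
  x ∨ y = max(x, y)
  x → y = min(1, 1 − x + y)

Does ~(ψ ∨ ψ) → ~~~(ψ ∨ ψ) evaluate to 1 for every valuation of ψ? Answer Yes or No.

Yes

ψ = 0 ↦ 1
ψ = 1/6 ↦ 1
ψ = 1/3 ↦ 1
ψ = 1/2 ↦ 1
ψ = 2/3 ↦ 1
ψ = 5/6 ↦ 1
ψ = 1 ↦ 1
Every assignment gives a value ≥ 1.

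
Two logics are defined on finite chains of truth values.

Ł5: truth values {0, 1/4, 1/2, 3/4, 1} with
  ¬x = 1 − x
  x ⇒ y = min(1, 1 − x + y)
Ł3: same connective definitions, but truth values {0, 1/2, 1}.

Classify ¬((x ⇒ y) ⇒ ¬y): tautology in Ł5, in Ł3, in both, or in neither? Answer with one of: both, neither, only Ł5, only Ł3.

neither

In Ł5: at x = 0, y = 0 the value is 0 — not a tautology.
In Ł3: at x = 0, y = 0 the value is 0 — not a tautology.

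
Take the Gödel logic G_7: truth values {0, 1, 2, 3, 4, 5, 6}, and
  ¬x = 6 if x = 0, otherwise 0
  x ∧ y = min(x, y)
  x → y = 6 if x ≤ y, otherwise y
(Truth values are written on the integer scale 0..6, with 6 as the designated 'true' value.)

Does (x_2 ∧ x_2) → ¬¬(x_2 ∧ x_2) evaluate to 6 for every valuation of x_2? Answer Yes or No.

x_2 = 0 ↦ 6
x_2 = 1 ↦ 6
x_2 = 2 ↦ 6
x_2 = 3 ↦ 6
x_2 = 4 ↦ 6
x_2 = 5 ↦ 6
x_2 = 6 ↦ 6
Every assignment gives a value ≥ 6.

Yes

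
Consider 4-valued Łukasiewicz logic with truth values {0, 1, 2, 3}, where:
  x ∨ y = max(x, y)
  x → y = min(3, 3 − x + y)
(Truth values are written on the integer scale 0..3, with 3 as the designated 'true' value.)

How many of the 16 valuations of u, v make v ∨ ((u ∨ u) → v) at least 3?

10

u = 0, v = 0 ↦ 3  ≥
u = 0, v = 1 ↦ 3  ≥
u = 0, v = 2 ↦ 3  ≥
u = 0, v = 3 ↦ 3  ≥
u = 1, v = 0 ↦ 2  <
u = 1, v = 1 ↦ 3  ≥
u = 1, v = 2 ↦ 3  ≥
u = 1, v = 3 ↦ 3  ≥
u = 2, v = 0 ↦ 1  <
u = 2, v = 1 ↦ 2  <
u = 2, v = 2 ↦ 3  ≥
u = 2, v = 3 ↦ 3  ≥
u = 3, v = 0 ↦ 0  <
u = 3, v = 1 ↦ 1  <
u = 3, v = 2 ↦ 2  <
u = 3, v = 3 ↦ 3  ≥
So 10 of the 16 assignments meet the threshold.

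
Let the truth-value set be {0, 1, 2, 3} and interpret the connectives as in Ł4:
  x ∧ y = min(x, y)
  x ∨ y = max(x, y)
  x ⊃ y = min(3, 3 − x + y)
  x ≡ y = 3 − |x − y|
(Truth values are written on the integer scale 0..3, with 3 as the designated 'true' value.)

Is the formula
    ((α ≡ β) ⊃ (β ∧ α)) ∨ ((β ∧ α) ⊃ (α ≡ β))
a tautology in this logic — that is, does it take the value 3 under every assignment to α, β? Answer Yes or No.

α = 0, β = 0 ↦ 3
α = 0, β = 1 ↦ 3
α = 0, β = 2 ↦ 3
α = 0, β = 3 ↦ 3
α = 1, β = 0 ↦ 3
α = 1, β = 1 ↦ 3
α = 1, β = 2 ↦ 3
α = 1, β = 3 ↦ 3
α = 2, β = 0 ↦ 3
α = 2, β = 1 ↦ 3
α = 2, β = 2 ↦ 3
α = 2, β = 3 ↦ 3
α = 3, β = 0 ↦ 3
α = 3, β = 1 ↦ 3
α = 3, β = 2 ↦ 3
α = 3, β = 3 ↦ 3
Every assignment gives a value ≥ 3.

Yes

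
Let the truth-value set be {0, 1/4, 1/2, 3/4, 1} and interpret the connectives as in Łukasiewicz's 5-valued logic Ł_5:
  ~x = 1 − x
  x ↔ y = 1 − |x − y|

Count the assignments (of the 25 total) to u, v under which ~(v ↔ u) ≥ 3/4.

value 1: 2 assignments (counts)
value 3/4: 4 assignments (counts)
value 1/2: 6 assignments
value 1/4: 8 assignments
value 0: 5 assignments
So 6 of the 25 assignments meet the threshold.

6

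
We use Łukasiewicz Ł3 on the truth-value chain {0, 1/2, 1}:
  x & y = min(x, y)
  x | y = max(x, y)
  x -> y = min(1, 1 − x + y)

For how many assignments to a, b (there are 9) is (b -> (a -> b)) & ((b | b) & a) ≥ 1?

1

a = 0, b = 0 ↦ 0  <
a = 0, b = 1/2 ↦ 0  <
a = 0, b = 1 ↦ 0  <
a = 1/2, b = 0 ↦ 0  <
a = 1/2, b = 1/2 ↦ 1/2  <
a = 1/2, b = 1 ↦ 1/2  <
a = 1, b = 0 ↦ 0  <
a = 1, b = 1/2 ↦ 1/2  <
a = 1, b = 1 ↦ 1  ≥
So 1 of the 9 assignments meets the threshold.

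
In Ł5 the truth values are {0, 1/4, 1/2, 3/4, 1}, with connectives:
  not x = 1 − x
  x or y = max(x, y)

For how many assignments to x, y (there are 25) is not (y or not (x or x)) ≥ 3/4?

4

value 1: 1 assignment (counts)
value 3/4: 3 assignments (counts)
value 1/2: 5 assignments
value 1/4: 7 assignments
value 0: 9 assignments
So 4 of the 25 assignments meet the threshold.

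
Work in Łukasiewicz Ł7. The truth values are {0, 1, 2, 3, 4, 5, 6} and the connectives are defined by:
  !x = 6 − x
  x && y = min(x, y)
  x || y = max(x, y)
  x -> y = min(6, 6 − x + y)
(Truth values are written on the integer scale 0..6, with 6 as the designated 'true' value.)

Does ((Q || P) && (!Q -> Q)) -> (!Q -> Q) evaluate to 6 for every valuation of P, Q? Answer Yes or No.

Yes

At P = 0, Q = 5, for instance:
Q || P = 5 || 0 = 5
!Q = !5 = 1
!Q -> Q = 1 -> 5 = 6
(Q || P) && (!Q -> Q) = 5 && 6 = 5
((Q || P) && (!Q -> Q)) -> (!Q -> Q) = 5 -> 6 = 6
and checking the remaining 48 assignments likewise gives ≥ 6 in every case.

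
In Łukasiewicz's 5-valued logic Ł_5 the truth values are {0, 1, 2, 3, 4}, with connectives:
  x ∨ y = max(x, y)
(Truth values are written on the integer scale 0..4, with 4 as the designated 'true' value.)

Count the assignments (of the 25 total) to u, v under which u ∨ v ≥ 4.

value 4: 9 assignments (counts)
value 3: 7 assignments
value 2: 5 assignments
value 1: 3 assignments
value 0: 1 assignment
So 9 of the 25 assignments meet the threshold.

9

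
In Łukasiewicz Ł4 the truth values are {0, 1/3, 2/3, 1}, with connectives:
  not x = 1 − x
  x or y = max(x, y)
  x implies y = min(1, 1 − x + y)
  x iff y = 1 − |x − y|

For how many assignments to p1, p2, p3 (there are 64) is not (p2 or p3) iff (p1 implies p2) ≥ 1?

7

value 1: 7 assignments (counts)
value 2/3: 17 assignments
value 1/3: 17 assignments
value 0: 23 assignments
So 7 of the 64 assignments meet the threshold.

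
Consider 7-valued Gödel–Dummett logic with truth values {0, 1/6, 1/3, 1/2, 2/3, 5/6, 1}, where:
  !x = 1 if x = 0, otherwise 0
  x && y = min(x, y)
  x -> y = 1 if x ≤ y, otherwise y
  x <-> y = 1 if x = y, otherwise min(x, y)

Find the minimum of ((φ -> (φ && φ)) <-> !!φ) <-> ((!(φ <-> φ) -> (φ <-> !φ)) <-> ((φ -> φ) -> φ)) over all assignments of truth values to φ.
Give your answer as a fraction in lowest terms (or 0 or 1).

1/6

Take φ = 1/6:
φ && φ = 1/6 && 1/6 = 1/6
φ -> (φ && φ) = 1/6 -> 1/6 = 1
!φ = !1/6 = 0
!!φ = !0 = 1
(φ -> (φ && φ)) <-> !!φ = 1 <-> 1 = 1
φ <-> φ = 1/6 <-> 1/6 = 1
!(φ <-> φ) = !1 = 0
!φ = !1/6 = 0
φ <-> !φ = 1/6 <-> 0 = 0
!(φ <-> φ) -> (φ <-> !φ) = 0 -> 0 = 1
φ -> φ = 1/6 -> 1/6 = 1
(φ -> φ) -> φ = 1 -> 1/6 = 1/6
(!(φ <-> φ) -> (φ <-> !φ)) <-> ((φ -> φ) -> φ) = 1 <-> 1/6 = 1/6
((φ -> (φ && φ)) <-> !!φ) <-> ((!(φ <-> φ) -> (φ <-> !φ)) <-> ((φ -> φ) -> φ)) = 1 <-> 1/6 = 1/6
No assignment yields a value below 1/6, so this is the minimum.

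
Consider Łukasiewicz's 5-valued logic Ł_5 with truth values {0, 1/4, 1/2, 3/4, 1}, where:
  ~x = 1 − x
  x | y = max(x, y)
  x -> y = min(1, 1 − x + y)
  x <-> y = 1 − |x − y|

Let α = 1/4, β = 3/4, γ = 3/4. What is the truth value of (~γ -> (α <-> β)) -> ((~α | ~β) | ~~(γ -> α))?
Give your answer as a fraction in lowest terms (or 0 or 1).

3/4

~γ = ~3/4 = 1/4
α <-> β = 1/4 <-> 3/4 = 1/2
~γ -> (α <-> β) = 1/4 -> 1/2 = 1
~α = ~1/4 = 3/4
~β = ~3/4 = 1/4
~α | ~β = 3/4 | 1/4 = 3/4
γ -> α = 3/4 -> 1/4 = 1/2
~(γ -> α) = ~1/2 = 1/2
~~(γ -> α) = ~1/2 = 1/2
(~α | ~β) | ~~(γ -> α) = 3/4 | 1/2 = 3/4
(~γ -> (α <-> β)) -> ((~α | ~β) | ~~(γ -> α)) = 1 -> 3/4 = 3/4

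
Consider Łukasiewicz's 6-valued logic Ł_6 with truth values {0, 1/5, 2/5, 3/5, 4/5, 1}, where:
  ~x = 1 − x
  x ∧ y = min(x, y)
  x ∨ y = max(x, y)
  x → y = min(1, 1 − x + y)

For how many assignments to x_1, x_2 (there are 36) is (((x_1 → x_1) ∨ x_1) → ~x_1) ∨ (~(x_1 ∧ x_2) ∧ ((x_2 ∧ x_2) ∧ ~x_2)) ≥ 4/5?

12

value 1: 6 assignments (counts)
value 4/5: 6 assignments (counts)
value 3/5: 6 assignments
value 2/5: 10 assignments
value 1/5: 6 assignments
value 0: 2 assignments
So 12 of the 36 assignments meet the threshold.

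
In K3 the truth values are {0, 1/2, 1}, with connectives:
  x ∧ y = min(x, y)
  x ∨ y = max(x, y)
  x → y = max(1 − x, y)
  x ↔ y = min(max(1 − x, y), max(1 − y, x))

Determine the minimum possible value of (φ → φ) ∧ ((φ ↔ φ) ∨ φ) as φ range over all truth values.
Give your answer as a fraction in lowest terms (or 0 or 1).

Take φ = 1/2:
φ → φ = 1/2 → 1/2 = 1/2
φ ↔ φ = 1/2 ↔ 1/2 = 1/2
(φ ↔ φ) ∨ φ = 1/2 ∨ 1/2 = 1/2
(φ → φ) ∧ ((φ ↔ φ) ∨ φ) = 1/2 ∧ 1/2 = 1/2
No assignment yields a value below 1/2, so this is the minimum.

1/2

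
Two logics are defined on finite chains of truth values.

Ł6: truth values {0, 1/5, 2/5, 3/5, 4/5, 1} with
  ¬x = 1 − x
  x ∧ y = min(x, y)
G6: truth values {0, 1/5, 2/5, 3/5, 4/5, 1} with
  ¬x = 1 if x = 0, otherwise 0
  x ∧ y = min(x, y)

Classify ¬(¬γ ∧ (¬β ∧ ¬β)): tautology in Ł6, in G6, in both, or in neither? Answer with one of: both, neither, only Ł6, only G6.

neither

In Ł6: at β = 0, γ = 0 the value is 0 — not a tautology.
In G6: at β = 0, γ = 0 the value is 0 — not a tautology.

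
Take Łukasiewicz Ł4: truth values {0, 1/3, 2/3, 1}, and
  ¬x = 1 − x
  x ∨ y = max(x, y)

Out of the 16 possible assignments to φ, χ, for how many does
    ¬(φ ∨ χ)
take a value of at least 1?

1

φ = 0, χ = 0 ↦ 1  ≥
φ = 0, χ = 1/3 ↦ 2/3  <
φ = 0, χ = 2/3 ↦ 1/3  <
φ = 0, χ = 1 ↦ 0  <
φ = 1/3, χ = 0 ↦ 2/3  <
φ = 1/3, χ = 1/3 ↦ 2/3  <
φ = 1/3, χ = 2/3 ↦ 1/3  <
φ = 1/3, χ = 1 ↦ 0  <
φ = 2/3, χ = 0 ↦ 1/3  <
φ = 2/3, χ = 1/3 ↦ 1/3  <
φ = 2/3, χ = 2/3 ↦ 1/3  <
φ = 2/3, χ = 1 ↦ 0  <
φ = 1, χ = 0 ↦ 0  <
φ = 1, χ = 1/3 ↦ 0  <
φ = 1, χ = 2/3 ↦ 0  <
φ = 1, χ = 1 ↦ 0  <
So 1 of the 16 assignments meets the threshold.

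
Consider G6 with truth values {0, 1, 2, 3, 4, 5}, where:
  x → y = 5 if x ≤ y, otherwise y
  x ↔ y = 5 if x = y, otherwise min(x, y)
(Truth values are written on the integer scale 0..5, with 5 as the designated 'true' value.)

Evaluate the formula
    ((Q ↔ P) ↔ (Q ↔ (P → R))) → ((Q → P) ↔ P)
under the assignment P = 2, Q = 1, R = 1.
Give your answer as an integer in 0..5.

5

Q ↔ P = 1 ↔ 2 = 1
P → R = 2 → 1 = 1
Q ↔ (P → R) = 1 ↔ 1 = 5
(Q ↔ P) ↔ (Q ↔ (P → R)) = 1 ↔ 5 = 1
Q → P = 1 → 2 = 5
(Q → P) ↔ P = 5 ↔ 2 = 2
((Q ↔ P) ↔ (Q ↔ (P → R))) → ((Q → P) ↔ P) = 1 → 2 = 5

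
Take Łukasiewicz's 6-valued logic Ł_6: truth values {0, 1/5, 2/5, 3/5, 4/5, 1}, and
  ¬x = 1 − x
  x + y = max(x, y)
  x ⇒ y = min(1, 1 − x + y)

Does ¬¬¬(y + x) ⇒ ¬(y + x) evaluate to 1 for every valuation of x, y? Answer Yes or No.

Yes

At x = 4/5, y = 0, for instance:
y + x = 0 + 4/5 = 4/5
¬(y + x) = ¬4/5 = 1/5
¬¬(y + x) = ¬1/5 = 4/5
¬¬¬(y + x) = ¬4/5 = 1/5
¬¬¬(y + x) ⇒ ¬(y + x) = 1/5 ⇒ 1/5 = 1
and checking the remaining 35 assignments likewise gives ≥ 1 in every case.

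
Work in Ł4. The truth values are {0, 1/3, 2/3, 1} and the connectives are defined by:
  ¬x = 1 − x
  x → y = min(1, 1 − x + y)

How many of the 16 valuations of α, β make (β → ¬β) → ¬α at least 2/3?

α = 0, β = 0 ↦ 1  ≥
α = 0, β = 1/3 ↦ 1  ≥
α = 0, β = 2/3 ↦ 1  ≥
α = 0, β = 1 ↦ 1  ≥
α = 1/3, β = 0 ↦ 2/3  ≥
α = 1/3, β = 1/3 ↦ 2/3  ≥
α = 1/3, β = 2/3 ↦ 1  ≥
α = 1/3, β = 1 ↦ 1  ≥
α = 2/3, β = 0 ↦ 1/3  <
α = 2/3, β = 1/3 ↦ 1/3  <
α = 2/3, β = 2/3 ↦ 2/3  ≥
α = 2/3, β = 1 ↦ 1  ≥
α = 1, β = 0 ↦ 0  <
α = 1, β = 1/3 ↦ 0  <
α = 1, β = 2/3 ↦ 1/3  <
α = 1, β = 1 ↦ 1  ≥
So 11 of the 16 assignments meet the threshold.

11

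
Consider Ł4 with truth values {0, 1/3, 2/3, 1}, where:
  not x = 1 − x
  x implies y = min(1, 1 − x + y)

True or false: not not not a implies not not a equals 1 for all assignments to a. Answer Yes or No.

No

Counterexample: take a = 0.
not a = not 0 = 1
not not a = not 1 = 0
not not not a = not 0 = 1
not a = not 0 = 1
not not a = not 1 = 0
not not not a implies not not a = 1 implies 0 = 0
This gives 0 ≠ 1.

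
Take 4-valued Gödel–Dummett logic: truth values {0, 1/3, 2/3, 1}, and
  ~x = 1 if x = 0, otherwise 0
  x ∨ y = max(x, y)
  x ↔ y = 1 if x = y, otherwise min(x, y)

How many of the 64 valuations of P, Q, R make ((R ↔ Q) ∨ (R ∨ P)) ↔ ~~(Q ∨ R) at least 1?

33

value 1: 33 assignments (counts)
value 2/3: 15 assignments
value 1/3: 9 assignments
value 0: 7 assignments
So 33 of the 64 assignments meet the threshold.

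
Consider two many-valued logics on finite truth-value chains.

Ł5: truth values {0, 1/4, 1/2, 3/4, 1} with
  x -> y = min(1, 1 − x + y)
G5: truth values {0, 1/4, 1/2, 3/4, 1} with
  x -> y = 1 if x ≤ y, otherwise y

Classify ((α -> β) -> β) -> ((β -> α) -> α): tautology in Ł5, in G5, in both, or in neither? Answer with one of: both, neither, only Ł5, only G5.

In Ł5: every assignment gives 1 — tautology.
In G5: at α = 1/4, β = 0 the value is 1/4 — not a tautology.

only Ł5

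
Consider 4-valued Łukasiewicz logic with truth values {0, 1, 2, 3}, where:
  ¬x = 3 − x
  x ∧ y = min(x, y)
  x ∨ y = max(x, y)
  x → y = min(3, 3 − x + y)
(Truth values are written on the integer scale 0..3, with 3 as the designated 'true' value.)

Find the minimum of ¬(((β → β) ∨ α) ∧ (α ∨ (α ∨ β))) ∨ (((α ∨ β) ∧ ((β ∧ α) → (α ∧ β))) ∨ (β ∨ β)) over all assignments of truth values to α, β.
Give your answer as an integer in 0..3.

2

Take α = 0, β = 1:
β → β = 1 → 1 = 3
(β → β) ∨ α = 3 ∨ 0 = 3
α ∨ β = 0 ∨ 1 = 1
α ∨ (α ∨ β) = 0 ∨ 1 = 1
((β → β) ∨ α) ∧ (α ∨ (α ∨ β)) = 3 ∧ 1 = 1
¬(((β → β) ∨ α) ∧ (α ∨ (α ∨ β))) = ¬1 = 2
α ∨ β = 0 ∨ 1 = 1
β ∧ α = 1 ∧ 0 = 0
α ∧ β = 0 ∧ 1 = 0
(β ∧ α) → (α ∧ β) = 0 → 0 = 3
(α ∨ β) ∧ ((β ∧ α) → (α ∧ β)) = 1 ∧ 3 = 1
β ∨ β = 1 ∨ 1 = 1
((α ∨ β) ∧ ((β ∧ α) → (α ∧ β))) ∨ (β ∨ β) = 1 ∨ 1 = 1
¬(((β → β) ∨ α) ∧ (α ∨ (α ∨ β))) ∨ (((α ∨ β) ∧ ((β ∧ α) → (α ∧ β))) ∨ (β ∨ β)) = 2 ∨ 1 = 2
No assignment yields a value below 2, so this is the minimum.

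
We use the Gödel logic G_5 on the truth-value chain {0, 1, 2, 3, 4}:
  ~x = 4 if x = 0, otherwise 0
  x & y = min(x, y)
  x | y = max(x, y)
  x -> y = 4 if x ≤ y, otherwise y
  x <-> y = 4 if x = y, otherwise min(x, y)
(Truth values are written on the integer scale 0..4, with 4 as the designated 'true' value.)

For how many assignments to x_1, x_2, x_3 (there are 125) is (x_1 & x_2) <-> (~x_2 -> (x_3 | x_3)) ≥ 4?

value 4: 10 assignments (counts)
value 3: 15 assignments
value 2: 25 assignments
value 1: 35 assignments
value 0: 40 assignments
So 10 of the 125 assignments meet the threshold.

10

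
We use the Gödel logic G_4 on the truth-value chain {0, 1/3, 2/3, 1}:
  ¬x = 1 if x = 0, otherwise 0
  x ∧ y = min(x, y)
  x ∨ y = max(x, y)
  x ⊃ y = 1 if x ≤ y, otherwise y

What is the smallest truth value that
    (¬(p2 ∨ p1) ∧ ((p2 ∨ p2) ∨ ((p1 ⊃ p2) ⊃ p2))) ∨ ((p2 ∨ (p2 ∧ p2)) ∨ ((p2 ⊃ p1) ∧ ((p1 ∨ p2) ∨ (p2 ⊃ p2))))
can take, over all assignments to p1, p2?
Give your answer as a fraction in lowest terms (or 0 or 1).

Take p1 = 0, p2 = 1/3:
p2 ∨ p1 = 1/3 ∨ 0 = 1/3
¬(p2 ∨ p1) = ¬1/3 = 0
p2 ∨ p2 = 1/3 ∨ 1/3 = 1/3
p1 ⊃ p2 = 0 ⊃ 1/3 = 1
(p1 ⊃ p2) ⊃ p2 = 1 ⊃ 1/3 = 1/3
(p2 ∨ p2) ∨ ((p1 ⊃ p2) ⊃ p2) = 1/3 ∨ 1/3 = 1/3
¬(p2 ∨ p1) ∧ ((p2 ∨ p2) ∨ ((p1 ⊃ p2) ⊃ p2)) = 0 ∧ 1/3 = 0
p2 ∧ p2 = 1/3 ∧ 1/3 = 1/3
p2 ∨ (p2 ∧ p2) = 1/3 ∨ 1/3 = 1/3
p2 ⊃ p1 = 1/3 ⊃ 0 = 0
p1 ∨ p2 = 0 ∨ 1/3 = 1/3
p2 ⊃ p2 = 1/3 ⊃ 1/3 = 1
(p1 ∨ p2) ∨ (p2 ⊃ p2) = 1/3 ∨ 1 = 1
(p2 ⊃ p1) ∧ ((p1 ∨ p2) ∨ (p2 ⊃ p2)) = 0 ∧ 1 = 0
(p2 ∨ (p2 ∧ p2)) ∨ ((p2 ⊃ p1) ∧ ((p1 ∨ p2) ∨ (p2 ⊃ p2))) = 1/3 ∨ 0 = 1/3
(¬(p2 ∨ p1) ∧ ((p2 ∨ p2) ∨ ((p1 ⊃ p2) ⊃ p2))) ∨ ((p2 ∨ (p2 ∧ p2)) ∨ ((p2 ⊃ p1) ∧ ((p1 ∨ p2) ∨ (p2 ⊃ p2)))) = 0 ∨ 1/3 = 1/3
No assignment yields a value below 1/3, so this is the minimum.

1/3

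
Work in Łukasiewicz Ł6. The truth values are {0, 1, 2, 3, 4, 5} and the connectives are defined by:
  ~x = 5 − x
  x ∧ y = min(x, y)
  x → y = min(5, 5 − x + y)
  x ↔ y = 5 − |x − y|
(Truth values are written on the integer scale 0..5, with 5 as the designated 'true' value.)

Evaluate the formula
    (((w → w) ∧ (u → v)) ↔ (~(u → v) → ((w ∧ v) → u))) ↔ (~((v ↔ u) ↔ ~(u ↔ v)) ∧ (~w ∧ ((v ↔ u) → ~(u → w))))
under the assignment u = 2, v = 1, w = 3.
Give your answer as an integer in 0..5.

2

w → w = 3 → 3 = 5
u → v = 2 → 1 = 4
(w → w) ∧ (u → v) = 5 ∧ 4 = 4
u → v = 2 → 1 = 4
~(u → v) = ~4 = 1
w ∧ v = 3 ∧ 1 = 1
(w ∧ v) → u = 1 → 2 = 5
~(u → v) → ((w ∧ v) → u) = 1 → 5 = 5
((w → w) ∧ (u → v)) ↔ (~(u → v) → ((w ∧ v) → u)) = 4 ↔ 5 = 4
v ↔ u = 1 ↔ 2 = 4
u ↔ v = 2 ↔ 1 = 4
~(u ↔ v) = ~4 = 1
(v ↔ u) ↔ ~(u ↔ v) = 4 ↔ 1 = 2
~((v ↔ u) ↔ ~(u ↔ v)) = ~2 = 3
~w = ~3 = 2
v ↔ u = 1 ↔ 2 = 4
u → w = 2 → 3 = 5
~(u → w) = ~5 = 0
(v ↔ u) → ~(u → w) = 4 → 0 = 1
~w ∧ ((v ↔ u) → ~(u → w)) = 2 ∧ 1 = 1
~((v ↔ u) ↔ ~(u ↔ v)) ∧ (~w ∧ ((v ↔ u) → ~(u → w))) = 3 ∧ 1 = 1
(((w → w) ∧ (u → v)) ↔ (~(u → v) → ((w ∧ v) → u))) ↔ (~((v ↔ u) ↔ ~(u ↔ v)) ∧ (~w ∧ ((v ↔ u) → ~(u → w)))) = 4 ↔ 1 = 2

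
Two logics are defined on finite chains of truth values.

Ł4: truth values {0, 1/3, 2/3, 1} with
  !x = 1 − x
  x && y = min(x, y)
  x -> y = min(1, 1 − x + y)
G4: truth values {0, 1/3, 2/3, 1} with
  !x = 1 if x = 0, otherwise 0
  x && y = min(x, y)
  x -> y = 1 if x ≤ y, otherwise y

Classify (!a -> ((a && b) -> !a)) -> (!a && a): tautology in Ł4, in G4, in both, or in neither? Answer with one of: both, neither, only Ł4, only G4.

In Ł4: at a = 0, b = 0 the value is 0 — not a tautology.
In G4: at a = 0, b = 0 the value is 0 — not a tautology.

neither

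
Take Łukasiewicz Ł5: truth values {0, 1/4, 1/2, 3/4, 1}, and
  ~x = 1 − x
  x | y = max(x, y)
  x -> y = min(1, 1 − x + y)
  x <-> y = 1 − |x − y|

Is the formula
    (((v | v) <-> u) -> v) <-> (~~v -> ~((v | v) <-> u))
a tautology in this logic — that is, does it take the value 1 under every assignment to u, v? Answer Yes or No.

Counterexample: take u = 0, v = 0.
v | v = 0 | 0 = 0
(v | v) <-> u = 0 <-> 0 = 1
((v | v) <-> u) -> v = 1 -> 0 = 0
~v = ~0 = 1
~~v = ~1 = 0
v | v = 0 | 0 = 0
(v | v) <-> u = 0 <-> 0 = 1
~((v | v) <-> u) = ~1 = 0
~~v -> ~((v | v) <-> u) = 0 -> 0 = 1
(((v | v) <-> u) -> v) <-> (~~v -> ~((v | v) <-> u)) = 0 <-> 1 = 0
This gives 0 ≠ 1.

No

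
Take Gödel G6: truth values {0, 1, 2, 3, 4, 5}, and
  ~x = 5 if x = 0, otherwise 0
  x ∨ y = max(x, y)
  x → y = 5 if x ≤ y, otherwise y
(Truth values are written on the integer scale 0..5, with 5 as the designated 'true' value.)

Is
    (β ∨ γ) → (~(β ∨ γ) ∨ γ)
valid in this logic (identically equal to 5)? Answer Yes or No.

No

Counterexample: take β = 1, γ = 0.
β ∨ γ = 1 ∨ 0 = 1
β ∨ γ = 1 ∨ 0 = 1
~(β ∨ γ) = ~1 = 0
~(β ∨ γ) ∨ γ = 0 ∨ 0 = 0
(β ∨ γ) → (~(β ∨ γ) ∨ γ) = 1 → 0 = 0
This gives 0 ≠ 5.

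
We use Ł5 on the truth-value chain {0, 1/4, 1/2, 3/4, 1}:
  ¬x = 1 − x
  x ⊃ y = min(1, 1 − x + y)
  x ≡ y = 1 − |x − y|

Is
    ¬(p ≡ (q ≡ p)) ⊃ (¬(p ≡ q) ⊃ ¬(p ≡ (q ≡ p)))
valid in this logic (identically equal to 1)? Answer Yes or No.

Yes

At p = 1/2, q = 1/4, for instance:
q ≡ p = 1/4 ≡ 1/2 = 3/4
p ≡ (q ≡ p) = 1/2 ≡ 3/4 = 3/4
¬(p ≡ (q ≡ p)) = ¬3/4 = 1/4
p ≡ q = 1/2 ≡ 1/4 = 3/4
¬(p ≡ q) = ¬3/4 = 1/4
¬(p ≡ q) ⊃ ¬(p ≡ (q ≡ p)) = 1/4 ⊃ 1/4 = 1
¬(p ≡ (q ≡ p)) ⊃ (¬(p ≡ q) ⊃ ¬(p ≡ (q ≡ p))) = 1/4 ⊃ 1 = 1
and checking the remaining 24 assignments likewise gives ≥ 1 in every case.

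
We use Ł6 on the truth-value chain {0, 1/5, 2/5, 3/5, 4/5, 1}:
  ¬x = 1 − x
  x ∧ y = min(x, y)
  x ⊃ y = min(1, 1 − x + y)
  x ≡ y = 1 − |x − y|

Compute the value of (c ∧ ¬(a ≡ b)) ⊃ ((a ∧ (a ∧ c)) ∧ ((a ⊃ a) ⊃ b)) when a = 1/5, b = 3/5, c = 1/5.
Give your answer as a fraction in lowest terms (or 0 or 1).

a ≡ b = 1/5 ≡ 3/5 = 3/5
¬(a ≡ b) = ¬3/5 = 2/5
c ∧ ¬(a ≡ b) = 1/5 ∧ 2/5 = 1/5
a ∧ c = 1/5 ∧ 1/5 = 1/5
a ∧ (a ∧ c) = 1/5 ∧ 1/5 = 1/5
a ⊃ a = 1/5 ⊃ 1/5 = 1
(a ⊃ a) ⊃ b = 1 ⊃ 3/5 = 3/5
(a ∧ (a ∧ c)) ∧ ((a ⊃ a) ⊃ b) = 1/5 ∧ 3/5 = 1/5
(c ∧ ¬(a ≡ b)) ⊃ ((a ∧ (a ∧ c)) ∧ ((a ⊃ a) ⊃ b)) = 1/5 ⊃ 1/5 = 1

1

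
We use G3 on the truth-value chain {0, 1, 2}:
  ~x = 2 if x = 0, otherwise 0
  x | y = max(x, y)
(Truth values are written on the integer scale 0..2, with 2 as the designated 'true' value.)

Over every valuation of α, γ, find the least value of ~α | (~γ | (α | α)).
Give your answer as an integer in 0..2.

Take α = 1, γ = 1:
~α = ~1 = 0
~γ = ~1 = 0
α | α = 1 | 1 = 1
~γ | (α | α) = 0 | 1 = 1
~α | (~γ | (α | α)) = 0 | 1 = 1
No assignment yields a value below 1, so this is the minimum.

1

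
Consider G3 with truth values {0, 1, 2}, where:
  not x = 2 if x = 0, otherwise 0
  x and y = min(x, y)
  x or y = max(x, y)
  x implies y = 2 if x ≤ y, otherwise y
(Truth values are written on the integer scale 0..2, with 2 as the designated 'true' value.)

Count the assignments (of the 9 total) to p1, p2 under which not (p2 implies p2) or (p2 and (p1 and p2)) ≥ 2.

p1 = 0, p2 = 0 ↦ 0  <
p1 = 0, p2 = 1 ↦ 0  <
p1 = 0, p2 = 2 ↦ 0  <
p1 = 1, p2 = 0 ↦ 0  <
p1 = 1, p2 = 1 ↦ 1  <
p1 = 1, p2 = 2 ↦ 1  <
p1 = 2, p2 = 0 ↦ 0  <
p1 = 2, p2 = 1 ↦ 1  <
p1 = 2, p2 = 2 ↦ 2  ≥
So 1 of the 9 assignments meets the threshold.

1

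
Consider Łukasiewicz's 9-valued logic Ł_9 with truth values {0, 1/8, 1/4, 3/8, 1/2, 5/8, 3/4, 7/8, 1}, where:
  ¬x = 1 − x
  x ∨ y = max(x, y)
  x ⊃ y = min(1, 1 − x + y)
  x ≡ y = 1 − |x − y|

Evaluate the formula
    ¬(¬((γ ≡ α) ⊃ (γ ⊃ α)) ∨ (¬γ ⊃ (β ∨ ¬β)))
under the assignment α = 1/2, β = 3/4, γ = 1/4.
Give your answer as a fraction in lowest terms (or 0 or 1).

γ ≡ α = 1/4 ≡ 1/2 = 3/4
γ ⊃ α = 1/4 ⊃ 1/2 = 1
(γ ≡ α) ⊃ (γ ⊃ α) = 3/4 ⊃ 1 = 1
¬((γ ≡ α) ⊃ (γ ⊃ α)) = ¬1 = 0
¬γ = ¬1/4 = 3/4
¬β = ¬3/4 = 1/4
β ∨ ¬β = 3/4 ∨ 1/4 = 3/4
¬γ ⊃ (β ∨ ¬β) = 3/4 ⊃ 3/4 = 1
¬((γ ≡ α) ⊃ (γ ⊃ α)) ∨ (¬γ ⊃ (β ∨ ¬β)) = 0 ∨ 1 = 1
¬(¬((γ ≡ α) ⊃ (γ ⊃ α)) ∨ (¬γ ⊃ (β ∨ ¬β))) = ¬1 = 0

0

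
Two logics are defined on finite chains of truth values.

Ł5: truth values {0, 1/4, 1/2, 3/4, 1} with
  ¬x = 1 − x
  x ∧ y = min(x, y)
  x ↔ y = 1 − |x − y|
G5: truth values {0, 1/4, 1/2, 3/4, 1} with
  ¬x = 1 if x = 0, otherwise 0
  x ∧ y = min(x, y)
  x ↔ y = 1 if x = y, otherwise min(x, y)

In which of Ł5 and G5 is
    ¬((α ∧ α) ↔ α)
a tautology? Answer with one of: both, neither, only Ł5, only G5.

In Ł5: at α = 0 the value is 0 — not a tautology.
In G5: at α = 0 the value is 0 — not a tautology.

neither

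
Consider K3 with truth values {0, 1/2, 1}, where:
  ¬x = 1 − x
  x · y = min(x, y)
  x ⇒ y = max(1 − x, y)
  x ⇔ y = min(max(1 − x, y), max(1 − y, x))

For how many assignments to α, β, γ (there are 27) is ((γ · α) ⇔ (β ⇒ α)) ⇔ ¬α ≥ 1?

6

value 1: 6 assignments (counts)
value 1/2: 15 assignments
value 0: 6 assignments
So 6 of the 27 assignments meet the threshold.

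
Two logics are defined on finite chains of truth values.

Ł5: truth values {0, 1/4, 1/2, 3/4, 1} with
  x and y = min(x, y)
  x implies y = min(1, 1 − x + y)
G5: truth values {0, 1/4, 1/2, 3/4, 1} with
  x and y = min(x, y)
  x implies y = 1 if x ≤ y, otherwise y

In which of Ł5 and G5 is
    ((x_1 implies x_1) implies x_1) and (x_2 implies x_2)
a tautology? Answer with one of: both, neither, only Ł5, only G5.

neither

In Ł5: at x_1 = 0, x_2 = 0 the value is 0 — not a tautology.
In G5: at x_1 = 0, x_2 = 0 the value is 0 — not a tautology.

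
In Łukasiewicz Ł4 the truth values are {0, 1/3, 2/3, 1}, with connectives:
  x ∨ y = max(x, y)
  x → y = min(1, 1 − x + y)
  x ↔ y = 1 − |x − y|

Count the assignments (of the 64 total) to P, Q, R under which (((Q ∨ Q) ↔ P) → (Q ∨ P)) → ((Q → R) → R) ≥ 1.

39

value 1: 39 assignments (counts)
value 2/3: 16 assignments
value 1/3: 7 assignments
value 0: 2 assignments
So 39 of the 64 assignments meet the threshold.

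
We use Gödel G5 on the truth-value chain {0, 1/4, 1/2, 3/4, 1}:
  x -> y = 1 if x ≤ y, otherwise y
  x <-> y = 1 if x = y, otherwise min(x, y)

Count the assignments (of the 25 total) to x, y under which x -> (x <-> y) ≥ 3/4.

value 1: 15 assignments (counts)
value 3/4: 1 assignment (counts)
value 1/2: 2 assignments
value 1/4: 3 assignments
value 0: 4 assignments
So 16 of the 25 assignments meet the threshold.

16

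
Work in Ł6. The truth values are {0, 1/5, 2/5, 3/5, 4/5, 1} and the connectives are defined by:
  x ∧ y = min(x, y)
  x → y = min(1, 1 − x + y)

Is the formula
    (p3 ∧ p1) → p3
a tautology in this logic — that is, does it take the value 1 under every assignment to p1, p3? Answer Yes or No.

At p1 = 2/5, p3 = 1, for instance:
p3 ∧ p1 = 1 ∧ 2/5 = 2/5
(p3 ∧ p1) → p3 = 2/5 → 1 = 1
and checking the remaining 35 assignments likewise gives ≥ 1 in every case.

Yes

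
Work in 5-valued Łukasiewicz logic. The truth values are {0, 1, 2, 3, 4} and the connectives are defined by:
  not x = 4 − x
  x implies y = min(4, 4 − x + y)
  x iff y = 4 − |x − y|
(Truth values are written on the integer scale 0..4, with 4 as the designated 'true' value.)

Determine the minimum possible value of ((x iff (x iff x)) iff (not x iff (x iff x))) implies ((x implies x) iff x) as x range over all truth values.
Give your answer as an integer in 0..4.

2

Take x = 2:
x iff x = 2 iff 2 = 4
x iff (x iff x) = 2 iff 4 = 2
not x = not 2 = 2
x iff x = 2 iff 2 = 4
not x iff (x iff x) = 2 iff 4 = 2
(x iff (x iff x)) iff (not x iff (x iff x)) = 2 iff 2 = 4
x implies x = 2 implies 2 = 4
(x implies x) iff x = 4 iff 2 = 2
((x iff (x iff x)) iff (not x iff (x iff x))) implies ((x implies x) iff x) = 4 implies 2 = 2
No assignment yields a value below 2, so this is the minimum.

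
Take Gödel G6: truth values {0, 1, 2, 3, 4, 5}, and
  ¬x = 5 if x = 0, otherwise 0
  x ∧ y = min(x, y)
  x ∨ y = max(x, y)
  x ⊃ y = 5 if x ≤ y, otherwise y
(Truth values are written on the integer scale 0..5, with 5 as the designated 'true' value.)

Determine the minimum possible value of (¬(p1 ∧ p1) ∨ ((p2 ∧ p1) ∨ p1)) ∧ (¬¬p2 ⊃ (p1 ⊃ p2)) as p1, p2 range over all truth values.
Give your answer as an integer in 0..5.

1

Take p1 = 1, p2 = 0:
p1 ∧ p1 = 1 ∧ 1 = 1
¬(p1 ∧ p1) = ¬1 = 0
p2 ∧ p1 = 0 ∧ 1 = 0
(p2 ∧ p1) ∨ p1 = 0 ∨ 1 = 1
¬(p1 ∧ p1) ∨ ((p2 ∧ p1) ∨ p1) = 0 ∨ 1 = 1
¬p2 = ¬0 = 5
¬¬p2 = ¬5 = 0
p1 ⊃ p2 = 1 ⊃ 0 = 0
¬¬p2 ⊃ (p1 ⊃ p2) = 0 ⊃ 0 = 5
(¬(p1 ∧ p1) ∨ ((p2 ∧ p1) ∨ p1)) ∧ (¬¬p2 ⊃ (p1 ⊃ p2)) = 1 ∧ 5 = 1
No assignment yields a value below 1, so this is the minimum.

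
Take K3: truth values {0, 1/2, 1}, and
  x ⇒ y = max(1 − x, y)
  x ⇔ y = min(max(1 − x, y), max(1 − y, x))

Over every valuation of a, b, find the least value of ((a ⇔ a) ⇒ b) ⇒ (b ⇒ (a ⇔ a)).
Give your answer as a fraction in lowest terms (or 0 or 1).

1/2

Take a = 1/2, b = 1/2:
a ⇔ a = 1/2 ⇔ 1/2 = 1/2
(a ⇔ a) ⇒ b = 1/2 ⇒ 1/2 = 1/2
a ⇔ a = 1/2 ⇔ 1/2 = 1/2
b ⇒ (a ⇔ a) = 1/2 ⇒ 1/2 = 1/2
((a ⇔ a) ⇒ b) ⇒ (b ⇒ (a ⇔ a)) = 1/2 ⇒ 1/2 = 1/2
No assignment yields a value below 1/2, so this is the minimum.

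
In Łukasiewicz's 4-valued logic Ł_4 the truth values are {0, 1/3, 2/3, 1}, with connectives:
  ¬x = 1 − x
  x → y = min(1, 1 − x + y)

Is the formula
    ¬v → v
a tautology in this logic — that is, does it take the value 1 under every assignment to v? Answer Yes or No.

Counterexample: take v = 0.
¬v = ¬0 = 1
¬v → v = 1 → 0 = 0
This gives 0 ≠ 1.

No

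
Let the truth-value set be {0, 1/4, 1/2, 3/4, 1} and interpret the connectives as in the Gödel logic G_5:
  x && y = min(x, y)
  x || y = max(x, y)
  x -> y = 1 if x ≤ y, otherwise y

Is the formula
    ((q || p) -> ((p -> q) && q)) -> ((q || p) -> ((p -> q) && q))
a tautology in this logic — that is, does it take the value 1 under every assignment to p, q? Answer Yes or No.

At p = 1, q = 3/4, for instance:
q || p = 3/4 || 1 = 1
p -> q = 1 -> 3/4 = 3/4
(p -> q) && q = 3/4 && 3/4 = 3/4
(q || p) -> ((p -> q) && q) = 1 -> 3/4 = 3/4
((q || p) -> ((p -> q) && q)) -> ((q || p) -> ((p -> q) && q)) = 3/4 -> 3/4 = 1
and checking the remaining 24 assignments likewise gives ≥ 1 in every case.

Yes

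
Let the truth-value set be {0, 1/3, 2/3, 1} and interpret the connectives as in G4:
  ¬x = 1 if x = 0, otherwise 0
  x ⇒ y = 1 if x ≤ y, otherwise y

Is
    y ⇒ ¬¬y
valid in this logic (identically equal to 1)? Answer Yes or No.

Yes

y = 0 ↦ 1
y = 1/3 ↦ 1
y = 2/3 ↦ 1
y = 1 ↦ 1
Every assignment gives a value ≥ 1.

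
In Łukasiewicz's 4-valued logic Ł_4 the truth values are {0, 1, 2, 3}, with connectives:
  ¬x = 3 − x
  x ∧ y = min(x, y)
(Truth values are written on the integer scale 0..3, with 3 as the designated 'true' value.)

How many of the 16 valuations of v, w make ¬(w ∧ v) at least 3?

v = 0, w = 0 ↦ 3  ≥
v = 0, w = 1 ↦ 3  ≥
v = 0, w = 2 ↦ 3  ≥
v = 0, w = 3 ↦ 3  ≥
v = 1, w = 0 ↦ 3  ≥
v = 1, w = 1 ↦ 2  <
v = 1, w = 2 ↦ 2  <
v = 1, w = 3 ↦ 2  <
v = 2, w = 0 ↦ 3  ≥
v = 2, w = 1 ↦ 2  <
v = 2, w = 2 ↦ 1  <
v = 2, w = 3 ↦ 1  <
v = 3, w = 0 ↦ 3  ≥
v = 3, w = 1 ↦ 2  <
v = 3, w = 2 ↦ 1  <
v = 3, w = 3 ↦ 0  <
So 7 of the 16 assignments meet the threshold.

7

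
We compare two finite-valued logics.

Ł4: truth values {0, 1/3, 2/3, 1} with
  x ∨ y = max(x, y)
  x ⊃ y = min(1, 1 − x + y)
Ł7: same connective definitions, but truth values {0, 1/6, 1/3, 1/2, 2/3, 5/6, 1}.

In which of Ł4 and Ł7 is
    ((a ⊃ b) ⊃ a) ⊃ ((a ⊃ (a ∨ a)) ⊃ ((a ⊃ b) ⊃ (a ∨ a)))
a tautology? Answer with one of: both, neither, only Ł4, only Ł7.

In Ł4: every assignment gives 1 — tautology.
In Ł7: every assignment gives 1 — tautology.

both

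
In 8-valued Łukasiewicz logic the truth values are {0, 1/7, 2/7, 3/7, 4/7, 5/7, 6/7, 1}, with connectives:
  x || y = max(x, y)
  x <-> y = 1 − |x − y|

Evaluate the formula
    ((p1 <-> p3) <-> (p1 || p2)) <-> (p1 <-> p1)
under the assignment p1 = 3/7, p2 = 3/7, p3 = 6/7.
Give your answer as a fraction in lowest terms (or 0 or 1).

p1 <-> p3 = 3/7 <-> 6/7 = 4/7
p1 || p2 = 3/7 || 3/7 = 3/7
(p1 <-> p3) <-> (p1 || p2) = 4/7 <-> 3/7 = 6/7
p1 <-> p1 = 3/7 <-> 3/7 = 1
((p1 <-> p3) <-> (p1 || p2)) <-> (p1 <-> p1) = 6/7 <-> 1 = 6/7

6/7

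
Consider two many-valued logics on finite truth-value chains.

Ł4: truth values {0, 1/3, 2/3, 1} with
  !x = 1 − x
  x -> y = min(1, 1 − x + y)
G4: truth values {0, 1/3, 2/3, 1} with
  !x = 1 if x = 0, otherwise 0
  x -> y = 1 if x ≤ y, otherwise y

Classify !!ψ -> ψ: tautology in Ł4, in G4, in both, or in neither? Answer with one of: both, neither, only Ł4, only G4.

In Ł4: every assignment gives 1 — tautology.
In G4: at ψ = 1/3 the value is 1/3 — not a tautology.

only Ł4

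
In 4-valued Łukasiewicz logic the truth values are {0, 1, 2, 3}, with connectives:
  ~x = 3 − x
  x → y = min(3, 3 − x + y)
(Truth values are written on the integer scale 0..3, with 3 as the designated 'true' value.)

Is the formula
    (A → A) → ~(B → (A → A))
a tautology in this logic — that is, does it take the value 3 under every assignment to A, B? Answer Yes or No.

Counterexample: take A = 0, B = 0.
A → A = 0 → 0 = 3
B → (A → A) = 0 → 3 = 3
~(B → (A → A)) = ~3 = 0
(A → A) → ~(B → (A → A)) = 3 → 0 = 0
This gives 0 ≠ 3.

No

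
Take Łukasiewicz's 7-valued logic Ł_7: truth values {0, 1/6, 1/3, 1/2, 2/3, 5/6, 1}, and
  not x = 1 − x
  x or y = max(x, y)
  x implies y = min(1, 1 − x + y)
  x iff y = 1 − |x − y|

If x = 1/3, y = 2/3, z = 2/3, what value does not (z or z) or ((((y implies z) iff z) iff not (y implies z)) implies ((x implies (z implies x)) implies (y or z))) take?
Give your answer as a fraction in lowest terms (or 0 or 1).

z or z = 2/3 or 2/3 = 2/3
not (z or z) = not 2/3 = 1/3
y implies z = 2/3 implies 2/3 = 1
(y implies z) iff z = 1 iff 2/3 = 2/3
y implies z = 2/3 implies 2/3 = 1
not (y implies z) = not 1 = 0
((y implies z) iff z) iff not (y implies z) = 2/3 iff 0 = 1/3
z implies x = 2/3 implies 1/3 = 2/3
x implies (z implies x) = 1/3 implies 2/3 = 1
y or z = 2/3 or 2/3 = 2/3
(x implies (z implies x)) implies (y or z) = 1 implies 2/3 = 2/3
(((y implies z) iff z) iff not (y implies z)) implies ((x implies (z implies x)) implies (y or z)) = 1/3 implies 2/3 = 1
not (z or z) or ((((y implies z) iff z) iff not (y implies z)) implies ((x implies (z implies x)) implies (y or z))) = 1/3 or 1 = 1

1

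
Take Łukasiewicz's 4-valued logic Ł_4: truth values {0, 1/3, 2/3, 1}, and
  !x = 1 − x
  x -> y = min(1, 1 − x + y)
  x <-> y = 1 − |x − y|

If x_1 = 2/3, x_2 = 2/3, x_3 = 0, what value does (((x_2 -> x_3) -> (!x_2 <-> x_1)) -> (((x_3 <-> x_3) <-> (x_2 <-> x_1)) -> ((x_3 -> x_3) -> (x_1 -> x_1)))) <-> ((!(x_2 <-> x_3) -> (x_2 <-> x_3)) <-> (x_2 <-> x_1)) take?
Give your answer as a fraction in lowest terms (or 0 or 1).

2/3

x_2 -> x_3 = 2/3 -> 0 = 1/3
!x_2 = !2/3 = 1/3
!x_2 <-> x_1 = 1/3 <-> 2/3 = 2/3
(x_2 -> x_3) -> (!x_2 <-> x_1) = 1/3 -> 2/3 = 1
x_3 <-> x_3 = 0 <-> 0 = 1
x_2 <-> x_1 = 2/3 <-> 2/3 = 1
(x_3 <-> x_3) <-> (x_2 <-> x_1) = 1 <-> 1 = 1
x_3 -> x_3 = 0 -> 0 = 1
x_1 -> x_1 = 2/3 -> 2/3 = 1
(x_3 -> x_3) -> (x_1 -> x_1) = 1 -> 1 = 1
((x_3 <-> x_3) <-> (x_2 <-> x_1)) -> ((x_3 -> x_3) -> (x_1 -> x_1)) = 1 -> 1 = 1
((x_2 -> x_3) -> (!x_2 <-> x_1)) -> (((x_3 <-> x_3) <-> (x_2 <-> x_1)) -> ((x_3 -> x_3) -> (x_1 -> x_1))) = 1 -> 1 = 1
x_2 <-> x_3 = 2/3 <-> 0 = 1/3
!(x_2 <-> x_3) = !1/3 = 2/3
x_2 <-> x_3 = 2/3 <-> 0 = 1/3
!(x_2 <-> x_3) -> (x_2 <-> x_3) = 2/3 -> 1/3 = 2/3
x_2 <-> x_1 = 2/3 <-> 2/3 = 1
(!(x_2 <-> x_3) -> (x_2 <-> x_3)) <-> (x_2 <-> x_1) = 2/3 <-> 1 = 2/3
(((x_2 -> x_3) -> (!x_2 <-> x_1)) -> (((x_3 <-> x_3) <-> (x_2 <-> x_1)) -> ((x_3 -> x_3) -> (x_1 -> x_1)))) <-> ((!(x_2 <-> x_3) -> (x_2 <-> x_3)) <-> (x_2 <-> x_1)) = 1 <-> 2/3 = 2/3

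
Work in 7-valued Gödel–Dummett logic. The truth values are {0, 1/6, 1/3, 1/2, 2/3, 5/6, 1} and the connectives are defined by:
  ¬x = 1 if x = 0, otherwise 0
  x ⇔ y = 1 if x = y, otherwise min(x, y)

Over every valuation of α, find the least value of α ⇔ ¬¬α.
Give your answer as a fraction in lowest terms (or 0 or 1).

Take α = 1/6:
¬α = ¬1/6 = 0
¬¬α = ¬0 = 1
α ⇔ ¬¬α = 1/6 ⇔ 1 = 1/6
No assignment yields a value below 1/6, so this is the minimum.

1/6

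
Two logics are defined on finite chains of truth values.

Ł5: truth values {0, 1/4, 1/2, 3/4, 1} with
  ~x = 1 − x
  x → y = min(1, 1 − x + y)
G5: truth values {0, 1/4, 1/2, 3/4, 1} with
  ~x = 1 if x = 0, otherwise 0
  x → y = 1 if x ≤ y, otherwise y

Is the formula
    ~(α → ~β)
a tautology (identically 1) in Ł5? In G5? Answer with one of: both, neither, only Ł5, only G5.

neither

In Ł5: at α = 0, β = 0 the value is 0 — not a tautology.
In G5: at α = 0, β = 0 the value is 0 — not a tautology.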